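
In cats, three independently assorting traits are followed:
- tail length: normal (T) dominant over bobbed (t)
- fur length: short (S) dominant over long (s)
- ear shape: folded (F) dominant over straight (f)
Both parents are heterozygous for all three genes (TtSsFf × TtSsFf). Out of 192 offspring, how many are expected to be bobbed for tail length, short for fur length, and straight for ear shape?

Trihybrid cross: TtSsFf × TtSsFf
Each trait segregates independently with a 3:1 phenotypic ratio, so each gene contributes 3/4 (dominant) or 1/4 (recessive).
Target: bobbed (tail length), short (fur length), straight (ear shape)
Probability = product of independent per-trait probabilities
= 1/4 × 3/4 × 1/4 = 3/64
Expected count = 3/64 × 192 = 9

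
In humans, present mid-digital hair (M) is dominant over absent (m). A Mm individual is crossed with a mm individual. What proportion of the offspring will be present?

Punnett square for Mm × mm:
Offspring genotypes: 2 Mm, 2 mm
present: 2, absent: 2
present: 2 out of 4
Probability: 2/4 = 1/2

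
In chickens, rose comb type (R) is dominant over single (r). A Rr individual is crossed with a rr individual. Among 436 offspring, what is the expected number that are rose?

Punnett square for Rr × rr:
Offspring genotypes: 2 Rr, 2 rr
rose: 2, single: 2
rose: 2 out of 4 → fraction 1/2
Expected count = 1/2 × 436 = 218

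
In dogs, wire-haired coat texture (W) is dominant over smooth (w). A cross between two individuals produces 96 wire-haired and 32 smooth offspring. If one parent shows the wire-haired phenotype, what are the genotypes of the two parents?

Observed offspring: 96 wire-haired, 32 smooth
The observed ratio simplifies to 3:1. Smooth (ww) offspring appear, so each parent must contribute one w allele. The parent stated to show wire-haired carries W, so it is Ww. The other parent is then either Ww or ww: Ww × ww would give a 1:1 split, whereas Ww × Ww gives 3:1 — matching the data. So both parents are heterozygous (Ww × Ww).
Parent genotypes: Ww × Ww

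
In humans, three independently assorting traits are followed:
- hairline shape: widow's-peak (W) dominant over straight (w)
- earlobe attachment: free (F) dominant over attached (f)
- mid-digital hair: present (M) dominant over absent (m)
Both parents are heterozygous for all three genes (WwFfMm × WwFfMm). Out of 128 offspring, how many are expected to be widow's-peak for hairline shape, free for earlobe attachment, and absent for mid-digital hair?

Trihybrid cross: WwFfMm × WwFfMm
Each trait segregates independently with a 3:1 phenotypic ratio, so each gene contributes 3/4 (dominant) or 1/4 (recessive).
Target: widow's-peak (hairline shape), free (earlobe attachment), absent (mid-digital hair)
Probability = product of independent per-trait probabilities
= 3/4 × 3/4 × 1/4 = 9/64
Expected count = 9/64 × 128 = 18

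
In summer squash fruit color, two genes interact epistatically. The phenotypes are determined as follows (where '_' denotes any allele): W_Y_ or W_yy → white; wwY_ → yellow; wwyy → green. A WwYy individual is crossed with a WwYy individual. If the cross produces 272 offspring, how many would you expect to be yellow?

Cross: WwYy × WwYy — consider each gene separately:
W gene: Ww × Ww → 1 WW, 2 Ww, 1 ww → 3 W_ : 1 ww (out of 4)
Y gene: Yy × Yy → 1 YY, 2 Yy, 1 yy → 3 Y_ : 1 yy (out of 4)
Genotype classes (out of 4 × 4 = 16): W_Y_ = 3×3 = 9; W_yy = 3×1 = 3; wwY_ = 1×3 = 3; wwyy = 1×1 = 1
Apply the phenotype rules: W_Y_ (9) + W_yy (3) → white; wwY_ (3) → yellow; wwyy (1) → green
Phenotype counts (out of 16): 12 white, 3 yellow, 1 green
yellow: 3 out of 16 → fraction 3/16
Expected count = 3/16 × 272 = 51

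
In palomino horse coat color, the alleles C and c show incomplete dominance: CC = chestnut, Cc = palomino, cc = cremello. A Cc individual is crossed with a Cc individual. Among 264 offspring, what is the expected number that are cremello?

Punnett square for Cc × Cc:
Offspring genotypes: 1 CC, 2 Cc, 1 cc
Phenotype counts: 1 chestnut, 2 palomino, 1 cremello
cremello: 1 out of 4 → fraction 1/4
Expected count = 1/4 × 264 = 66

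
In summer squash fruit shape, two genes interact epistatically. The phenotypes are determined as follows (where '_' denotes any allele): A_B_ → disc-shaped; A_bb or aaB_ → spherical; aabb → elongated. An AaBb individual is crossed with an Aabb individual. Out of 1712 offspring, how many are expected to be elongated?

Cross: AaBb × Aabb — consider each gene separately:
A gene: Aa × Aa → 1 AA, 2 Aa, 1 aa → 3 A_ : 1 aa (out of 4)
B gene: Bb × bb → 2 Bb, 2 bb → 2 B_ : 2 bb (out of 4)
Genotype classes (out of 4 × 4 = 16): A_B_ = 3×2 = 6; A_bb = 3×2 = 6; aaB_ = 1×2 = 2; aabb = 1×2 = 2
Apply the phenotype rules: A_B_ (6) → disc-shaped; A_bb (6) + aaB_ (2) → spherical; aabb (2) → elongated
Phenotype counts (out of 16): 6 disc-shaped, 8 spherical, 2 elongated
elongated: 2 out of 16 → fraction 1/8
Expected count = 1/8 × 1712 = 214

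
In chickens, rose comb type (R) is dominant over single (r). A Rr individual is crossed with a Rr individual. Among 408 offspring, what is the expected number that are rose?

Punnett square for Rr × Rr:
Offspring genotypes: 1 RR, 2 Rr, 1 rr
rose: 3, single: 1
rose: 3 out of 4 → fraction 3/4
Expected count = 3/4 × 408 = 306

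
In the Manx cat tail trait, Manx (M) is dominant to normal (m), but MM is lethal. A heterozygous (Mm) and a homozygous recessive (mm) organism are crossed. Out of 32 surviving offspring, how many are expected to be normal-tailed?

Cross: Mm × mm
Punnett square offspring (before lethality): 2 Mm, 2 mm
No MM offspring are produced in this cross.
normal-tailed: 2 out of 4 → fraction 1/2
Expected count = 1/2 × 32 = 16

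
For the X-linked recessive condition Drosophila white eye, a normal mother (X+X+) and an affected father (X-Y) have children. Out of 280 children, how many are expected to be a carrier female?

Cross: X+X+ × X-Y
Offspring: 2 X+X-, 2 X+Y
Probability of a carrier female: 2/4 = 1/2
Expected count = 1/2 × 280 = 140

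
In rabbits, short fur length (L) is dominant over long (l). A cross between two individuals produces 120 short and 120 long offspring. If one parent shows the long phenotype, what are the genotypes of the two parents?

Observed offspring: 120 short, 120 long
The observed ratio simplifies to 1:1. One parent shows long, so its genotype must be ll. A 1:1 offspring split requires the other parent to be heterozygous (Ll).
Parent genotypes: ll × Ll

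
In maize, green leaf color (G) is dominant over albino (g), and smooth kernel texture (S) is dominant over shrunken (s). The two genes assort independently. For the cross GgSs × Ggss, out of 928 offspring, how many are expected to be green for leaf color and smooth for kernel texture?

Dihybrid cross GgSs × Ggss — consider each gene separately:
leaf color: Gg × Gg → 1 GG, 2 Gg, 1 gg → 3 G_ : 1 gg (out of 4)
kernel texture: Ss × ss → 2 Ss, 2 ss → 2 S_ : 2 ss (out of 4)
Looking for: green (G_) and smooth (S_)
P(green) = 3/4, P(smooth) = 2/4
P(both) = 3/4 × 2/4 = 6/16 = 3/8
Expected count = 3/8 × 928 = 348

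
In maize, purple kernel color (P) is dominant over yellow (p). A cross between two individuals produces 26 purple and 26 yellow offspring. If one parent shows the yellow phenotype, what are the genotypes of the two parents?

Observed offspring: 26 purple, 26 yellow
The observed ratio simplifies to 1:1. One parent shows yellow, so its genotype must be pp. A 1:1 offspring split requires the other parent to be heterozygous (Pp).
Parent genotypes: pp × Pp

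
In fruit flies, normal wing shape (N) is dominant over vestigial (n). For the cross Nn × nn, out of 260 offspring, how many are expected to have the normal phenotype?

Punnett square for Nn × nn:
Offspring genotypes: 2 Nn, 2 nn
Total offspring: 4
Count with target: 2
Probability: 2/4 = 1/2
Expected count = 1/2 × 260 = 130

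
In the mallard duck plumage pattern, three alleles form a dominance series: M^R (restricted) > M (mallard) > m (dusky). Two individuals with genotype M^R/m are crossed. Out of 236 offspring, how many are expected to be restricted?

Cross: M^R/m × M^R/m
Allele dominance: M^R > M > m
Offspring genotypes: 1 M^R/M^R, 2 M^R/m, 1 m/m
Phenotype counts: 3 restricted, 1 dusky
restricted: 3 out of 4 → fraction 3/4
Expected count = 3/4 × 236 = 177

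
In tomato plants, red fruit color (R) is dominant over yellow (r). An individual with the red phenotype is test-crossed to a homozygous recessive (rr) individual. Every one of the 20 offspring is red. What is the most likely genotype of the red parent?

Test cross: ? × rr
All offspring are red.
If the unknown parent were heterozygous (Rr), about half of 20 offspring would be yellow; none are. The unknown parent is most likely homozygous dominant (RR).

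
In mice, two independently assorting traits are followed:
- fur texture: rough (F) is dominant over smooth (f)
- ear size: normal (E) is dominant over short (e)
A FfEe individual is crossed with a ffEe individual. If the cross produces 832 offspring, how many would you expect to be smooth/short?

Dihybrid cross FfEe × ffEe — consider each gene separately:
fur texture: Ff × ff → 2 Ff, 2 ff → 2 F_ : 2 ff (out of 4)
ear size: Ee × Ee → 1 EE, 2 Ee, 1 ee → 3 E_ : 1 ee (out of 4)
Combine (counts out of 4 × 4 = 16): rough/normal (F_E_) = 2×3 = 6; rough/short (F_ee) = 2×1 = 2; smooth/normal (ffE_) = 2×3 = 6; smooth/short (ffee) = 2×1 = 2
Phenotype counts (out of 16): 6 rough/normal, 2 rough/short, 6 smooth/normal, 2 smooth/short
smooth/short: 2 out of 16 → fraction 1/8
Expected count = 1/8 × 832 = 104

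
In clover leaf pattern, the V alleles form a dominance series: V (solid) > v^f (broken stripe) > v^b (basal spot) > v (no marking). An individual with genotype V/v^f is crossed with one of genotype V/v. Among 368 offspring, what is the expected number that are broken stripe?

Cross: V/v^f × V/v
Allele dominance: V > v^f > v^b > v
Offspring genotypes: 1 V/V, 1 V/v, 1 V/v^f, 1 v^f/v
Phenotype counts: 3 solid, 1 broken stripe
broken stripe: 1 out of 4 → fraction 1/4
Expected count = 1/4 × 368 = 92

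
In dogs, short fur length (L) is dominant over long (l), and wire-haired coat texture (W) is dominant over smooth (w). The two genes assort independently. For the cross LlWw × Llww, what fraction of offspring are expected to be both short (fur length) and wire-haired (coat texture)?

Dihybrid cross LlWw × Llww — consider each gene separately:
fur length: Ll × Ll → 1 LL, 2 Ll, 1 ll → 3 L_ : 1 ll (out of 4)
coat texture: Ww × ww → 2 Ww, 2 ww → 2 W_ : 2 ww (out of 4)
Looking for: short (L_) and wire-haired (W_)
P(short) = 3/4, P(wire-haired) = 2/4
P(both) = 3/4 × 2/4 = 6/16 = 3/8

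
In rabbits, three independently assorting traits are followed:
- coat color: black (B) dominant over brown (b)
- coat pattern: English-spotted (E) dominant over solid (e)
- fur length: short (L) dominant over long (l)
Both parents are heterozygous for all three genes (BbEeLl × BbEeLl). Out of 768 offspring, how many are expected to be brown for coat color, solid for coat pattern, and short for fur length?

Trihybrid cross: BbEeLl × BbEeLl
Each trait segregates independently with a 3:1 phenotypic ratio, so each gene contributes 3/4 (dominant) or 1/4 (recessive).
Target: brown (coat color), solid (coat pattern), short (fur length)
Probability = product of independent per-trait probabilities
= 1/4 × 1/4 × 3/4 = 3/64
Expected count = 3/64 × 768 = 36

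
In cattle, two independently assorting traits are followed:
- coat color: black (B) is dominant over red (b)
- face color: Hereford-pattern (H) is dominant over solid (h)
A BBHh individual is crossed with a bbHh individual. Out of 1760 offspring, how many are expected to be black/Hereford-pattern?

Dihybrid cross BBHh × bbHh — consider each gene separately:
coat color: BB × bb → 4 Bb → 4 B_ (out of 4)
face color: Hh × Hh → 1 HH, 2 Hh, 1 hh → 3 H_ : 1 hh (out of 4)
Combine (counts out of 4 × 4 = 16): black/Hereford-pattern (B_H_) = 4×3 = 12; black/solid (B_hh) = 4×1 = 4
Phenotype counts (out of 16): 12 black/Hereford-pattern, 4 black/solid
black/Hereford-pattern: 12 out of 16 → fraction 3/4
Expected count = 3/4 × 1760 = 1320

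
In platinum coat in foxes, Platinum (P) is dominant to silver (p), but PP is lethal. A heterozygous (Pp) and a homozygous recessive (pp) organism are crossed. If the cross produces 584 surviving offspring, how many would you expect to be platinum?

Cross: Pp × pp
Punnett square offspring (before lethality): 2 Pp, 2 pp
No PP offspring are produced in this cross.
platinum: 2 out of 4 → fraction 1/2
Expected count = 1/2 × 584 = 292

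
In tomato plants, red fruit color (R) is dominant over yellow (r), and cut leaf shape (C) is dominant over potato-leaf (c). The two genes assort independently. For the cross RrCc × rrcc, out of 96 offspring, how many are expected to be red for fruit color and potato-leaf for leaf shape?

Dihybrid cross RrCc × rrcc — consider each gene separately:
fruit color: Rr × rr → 2 Rr, 2 rr → 2 R_ : 2 rr (out of 4)
leaf shape: Cc × cc → 2 Cc, 2 cc → 2 C_ : 2 cc (out of 4)
Looking for: red (R_) and potato-leaf (cc)
P(red) = 2/4, P(potato-leaf) = 2/4
P(both) = 2/4 × 2/4 = 4/16 = 1/4
Expected count = 1/4 × 96 = 24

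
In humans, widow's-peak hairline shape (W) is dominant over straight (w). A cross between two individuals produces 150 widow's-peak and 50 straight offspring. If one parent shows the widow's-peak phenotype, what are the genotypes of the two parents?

Observed offspring: 150 widow's-peak, 50 straight
The observed ratio simplifies to 3:1. Straight (ww) offspring appear, so each parent must contribute one w allele. The parent stated to show widow's-peak carries W, so it is Ww. The other parent is then either Ww or ww: Ww × ww would give a 1:1 split, whereas Ww × Ww gives 3:1 — matching the data. So both parents are heterozygous (Ww × Ww).
Parent genotypes: Ww × Ww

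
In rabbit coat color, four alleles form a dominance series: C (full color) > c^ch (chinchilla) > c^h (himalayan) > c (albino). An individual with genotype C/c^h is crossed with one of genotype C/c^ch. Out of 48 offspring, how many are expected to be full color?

Cross: C/c^h × C/c^ch
Allele dominance: C > c^ch > c^h > c
Offspring genotypes: 1 C/C, 1 C/c^ch, 1 C/c^h, 1 c^ch/c^h
Phenotype counts: 3 full color, 1 chinchilla
full color: 3 out of 4 → fraction 3/4
Expected count = 3/4 × 48 = 36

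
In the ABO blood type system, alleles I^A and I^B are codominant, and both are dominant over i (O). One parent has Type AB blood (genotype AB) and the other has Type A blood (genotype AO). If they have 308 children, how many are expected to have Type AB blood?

Cross: AB × AO
Possible offspring genotypes: 1 AA, 1 AO, 1 AB, 1 BO
Blood type counts: 2 Type A, 1 Type AB, 1 Type B
Probability of Type AB: 1/4
Expected count = 1/4 × 308 = 77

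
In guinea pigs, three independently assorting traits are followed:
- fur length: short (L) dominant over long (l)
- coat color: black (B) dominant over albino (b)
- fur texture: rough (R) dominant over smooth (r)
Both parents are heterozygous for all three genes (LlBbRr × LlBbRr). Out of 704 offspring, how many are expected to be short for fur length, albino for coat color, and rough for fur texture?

Trihybrid cross: LlBbRr × LlBbRr
Each trait segregates independently with a 3:1 phenotypic ratio, so each gene contributes 3/4 (dominant) or 1/4 (recessive).
Target: short (fur length), albino (coat color), rough (fur texture)
Probability = product of independent per-trait probabilities
= 3/4 × 1/4 × 3/4 = 9/64
Expected count = 9/64 × 704 = 99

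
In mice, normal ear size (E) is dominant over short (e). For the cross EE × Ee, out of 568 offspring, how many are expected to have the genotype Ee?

Punnett square for EE × Ee:
Offspring genotypes: 2 EE, 2 Ee
Total offspring: 4
Count with target: 2
Probability: 2/4 = 1/2
Expected count = 1/2 × 568 = 284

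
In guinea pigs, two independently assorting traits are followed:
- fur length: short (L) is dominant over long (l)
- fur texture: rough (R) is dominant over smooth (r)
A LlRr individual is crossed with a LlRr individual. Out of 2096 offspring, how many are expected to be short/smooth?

Dihybrid cross LlRr × LlRr — consider each gene separately:
fur length: Ll × Ll → 1 LL, 2 Ll, 1 ll → 3 L_ : 1 ll (out of 4)
fur texture: Rr × Rr → 1 RR, 2 Rr, 1 rr → 3 R_ : 1 rr (out of 4)
Combine (counts out of 4 × 4 = 16): short/rough (L_R_) = 3×3 = 9; short/smooth (L_rr) = 3×1 = 3; long/rough (llR_) = 1×3 = 3; long/smooth (llrr) = 1×1 = 1
Phenotype counts (out of 16): 9 short/rough, 3 short/smooth, 3 long/rough, 1 long/smooth
short/smooth: 3 out of 16 → fraction 3/16
Expected count = 3/16 × 2096 = 393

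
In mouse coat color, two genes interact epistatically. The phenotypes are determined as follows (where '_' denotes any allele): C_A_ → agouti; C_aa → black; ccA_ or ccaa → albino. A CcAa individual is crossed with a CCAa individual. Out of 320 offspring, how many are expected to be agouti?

Cross: CcAa × CCAa — consider each gene separately:
C gene: Cc × CC → 2 CC, 2 Cc → 4 C_ (out of 4)
A gene: Aa × Aa → 1 AA, 2 Aa, 1 aa → 3 A_ : 1 aa (out of 4)
Genotype classes (out of 4 × 4 = 16): C_A_ = 4×3 = 12; C_aa = 4×1 = 4
Apply the phenotype rules: C_A_ (12) → agouti; C_aa (4) → black
Phenotype counts (out of 16): 12 agouti, 4 black
agouti: 12 out of 16 → fraction 3/4
Expected count = 3/4 × 320 = 240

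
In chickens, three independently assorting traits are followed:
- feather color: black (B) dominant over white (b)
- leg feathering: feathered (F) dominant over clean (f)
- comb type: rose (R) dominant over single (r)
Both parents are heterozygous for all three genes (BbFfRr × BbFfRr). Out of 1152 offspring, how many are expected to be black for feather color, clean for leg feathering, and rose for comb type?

Trihybrid cross: BbFfRr × BbFfRr
Each trait segregates independently with a 3:1 phenotypic ratio, so each gene contributes 3/4 (dominant) or 1/4 (recessive).
Target: black (feather color), clean (leg feathering), rose (comb type)
Probability = product of independent per-trait probabilities
= 3/4 × 1/4 × 3/4 = 9/64
Expected count = 9/64 × 1152 = 162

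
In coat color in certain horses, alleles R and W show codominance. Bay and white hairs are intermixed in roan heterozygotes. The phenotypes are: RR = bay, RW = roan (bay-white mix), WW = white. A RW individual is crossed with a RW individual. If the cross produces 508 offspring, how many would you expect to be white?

Punnett square for RW × RW:
Offspring genotypes: 1 RR, 2 RW, 1 WW
Phenotype counts: 1 bay, 2 roan (bay-white mix), 1 white
white: 1 out of 4 → fraction 1/4
Expected count = 1/4 × 508 = 127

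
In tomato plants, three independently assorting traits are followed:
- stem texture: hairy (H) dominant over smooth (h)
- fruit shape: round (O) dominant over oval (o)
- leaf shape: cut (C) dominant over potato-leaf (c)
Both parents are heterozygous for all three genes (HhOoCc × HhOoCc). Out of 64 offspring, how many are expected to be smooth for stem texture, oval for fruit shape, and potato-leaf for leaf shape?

Trihybrid cross: HhOoCc × HhOoCc
Each trait segregates independently with a 3:1 phenotypic ratio, so each gene contributes 3/4 (dominant) or 1/4 (recessive).
Target: smooth (stem texture), oval (fruit shape), potato-leaf (leaf shape)
Probability = product of independent per-trait probabilities
= 1/4 × 1/4 × 1/4 = 1/64
Expected count = 1/64 × 64 = 1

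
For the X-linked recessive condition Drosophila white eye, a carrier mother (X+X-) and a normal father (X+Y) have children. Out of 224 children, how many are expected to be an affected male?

Cross: X+X- × X+Y
Offspring: 1 X+X+, 1 X+Y, 1 X+X-, 1 X-Y
Probability of an affected male: 1/4
Expected count = 1/4 × 224 = 56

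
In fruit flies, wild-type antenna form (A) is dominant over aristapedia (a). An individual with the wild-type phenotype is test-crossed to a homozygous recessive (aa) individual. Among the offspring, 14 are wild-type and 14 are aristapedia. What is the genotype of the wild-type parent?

Test cross: ? × aa
Offspring: 14 wild-type, 14 aristapedia — approximately 1:1.
A 1:1 ratio in a test cross indicates the unknown parent is heterozygous (Aa).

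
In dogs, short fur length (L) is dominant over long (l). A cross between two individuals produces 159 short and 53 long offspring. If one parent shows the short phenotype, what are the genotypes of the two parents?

Observed offspring: 159 short, 53 long
The observed ratio simplifies to 3:1. Long (ll) offspring appear, so each parent must contribute one l allele. The parent stated to show short carries L, so it is Ll. The other parent is then either Ll or ll: Ll × ll would give a 1:1 split, whereas Ll × Ll gives 3:1 — matching the data. So both parents are heterozygous (Ll × Ll).
Parent genotypes: Ll × Ll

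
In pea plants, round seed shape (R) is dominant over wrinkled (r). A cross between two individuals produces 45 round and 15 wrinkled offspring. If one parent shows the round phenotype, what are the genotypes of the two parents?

Observed offspring: 45 round, 15 wrinkled
The observed ratio simplifies to 3:1. Wrinkled (rr) offspring appear, so each parent must contribute one r allele. The parent stated to show round carries R, so it is Rr. The other parent is then either Rr or rr: Rr × rr would give a 1:1 split, whereas Rr × Rr gives 3:1 — matching the data. So both parents are heterozygous (Rr × Rr).
Parent genotypes: Rr × Rr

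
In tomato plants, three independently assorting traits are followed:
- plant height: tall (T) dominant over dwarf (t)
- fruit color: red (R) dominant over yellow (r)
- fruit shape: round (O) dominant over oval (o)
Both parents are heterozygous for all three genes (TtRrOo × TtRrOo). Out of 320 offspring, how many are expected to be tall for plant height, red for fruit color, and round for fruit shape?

Trihybrid cross: TtRrOo × TtRrOo
Each trait segregates independently with a 3:1 phenotypic ratio, so each gene contributes 3/4 (dominant) or 1/4 (recessive).
Target: tall (plant height), red (fruit color), round (fruit shape)
Probability = product of independent per-trait probabilities
= 3/4 × 3/4 × 3/4 = 27/64
Expected count = 27/64 × 320 = 135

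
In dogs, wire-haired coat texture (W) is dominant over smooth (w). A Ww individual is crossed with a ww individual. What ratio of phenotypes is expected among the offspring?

Punnett square for Ww × ww:
Offspring genotypes: 2 Ww, 2 ww
wire-haired: 2, smooth: 2
Ratio: 1:1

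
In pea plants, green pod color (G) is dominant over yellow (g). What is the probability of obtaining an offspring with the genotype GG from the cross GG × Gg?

Punnett square for GG × Gg:
Offspring genotypes: 2 GG, 2 Gg
Total offspring: 4
Count with target: 2
Probability: 2/4 = 1/2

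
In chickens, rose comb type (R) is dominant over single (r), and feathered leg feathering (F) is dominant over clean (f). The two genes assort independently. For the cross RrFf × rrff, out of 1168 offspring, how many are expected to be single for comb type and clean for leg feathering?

Dihybrid cross RrFf × rrff — consider each gene separately:
comb type: Rr × rr → 2 Rr, 2 rr → 2 R_ : 2 rr (out of 4)
leg feathering: Ff × ff → 2 Ff, 2 ff → 2 F_ : 2 ff (out of 4)
Looking for: single (rr) and clean (ff)
P(single) = 2/4, P(clean) = 2/4
P(both) = 2/4 × 2/4 = 4/16 = 1/4
Expected count = 1/4 × 1168 = 292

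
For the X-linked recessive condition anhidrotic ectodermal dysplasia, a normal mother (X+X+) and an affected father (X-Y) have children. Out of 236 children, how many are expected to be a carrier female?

Cross: X+X+ × X-Y
Offspring: 2 X+X-, 2 X+Y
Probability of a carrier female: 2/4 = 1/2
Expected count = 1/2 × 236 = 118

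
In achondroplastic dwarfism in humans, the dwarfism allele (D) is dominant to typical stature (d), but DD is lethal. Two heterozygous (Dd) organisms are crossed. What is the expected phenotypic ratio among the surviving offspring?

Cross: Dd × Dd
Punnett square offspring (before lethality): 1 DD, 2 Dd, 1 dd
The DD genotype is lethal (embryos die); surviving offspring: 2 Dd, 1 dd
Ratio: 2 achondroplastic dwarf : 1 typical stature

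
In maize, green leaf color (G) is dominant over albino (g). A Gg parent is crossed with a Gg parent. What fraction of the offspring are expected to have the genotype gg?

Punnett square for Gg × Gg:
Offspring genotypes: 1 GG, 2 Gg, 1 gg
Total offspring: 4
Count with target: 1
Probability: 1/4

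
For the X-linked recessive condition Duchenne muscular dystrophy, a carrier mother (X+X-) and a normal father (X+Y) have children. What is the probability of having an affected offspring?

Cross: X+X- × X+Y
Offspring: 1 X+X+, 1 X+Y, 1 X+X-, 1 X-Y
Probability of an affected offspring: 1/4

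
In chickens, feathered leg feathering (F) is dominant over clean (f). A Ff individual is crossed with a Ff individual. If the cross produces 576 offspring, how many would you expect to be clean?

Punnett square for Ff × Ff:
Offspring genotypes: 1 FF, 2 Ff, 1 ff
feathered: 3, clean: 1
clean: 1 out of 4 → fraction 1/4
Expected count = 1/4 × 576 = 144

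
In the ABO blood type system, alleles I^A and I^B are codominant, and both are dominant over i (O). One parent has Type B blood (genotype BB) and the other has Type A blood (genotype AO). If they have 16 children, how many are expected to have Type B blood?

Cross: BB × AO
Possible offspring genotypes: 2 AB, 2 BO
Blood type counts: 2 Type AB, 2 Type B
Probability of Type B: 2/4 = 1/2
Expected count = 1/2 × 16 = 8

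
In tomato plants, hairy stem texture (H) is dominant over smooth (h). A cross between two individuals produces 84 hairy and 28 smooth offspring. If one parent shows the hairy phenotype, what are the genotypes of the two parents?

Observed offspring: 84 hairy, 28 smooth
The observed ratio simplifies to 3:1. Smooth (hh) offspring appear, so each parent must contribute one h allele. The parent stated to show hairy carries H, so it is Hh. The other parent is then either Hh or hh: Hh × hh would give a 1:1 split, whereas Hh × Hh gives 3:1 — matching the data. So both parents are heterozygous (Hh × Hh).
Parent genotypes: Hh × Hh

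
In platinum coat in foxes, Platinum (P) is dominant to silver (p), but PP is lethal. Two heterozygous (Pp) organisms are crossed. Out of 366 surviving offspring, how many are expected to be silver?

Cross: Pp × Pp
Punnett square offspring (before lethality): 1 PP, 2 Pp, 1 pp
The PP genotype is lethal (embryos die); surviving offspring: 2 Pp, 1 pp
silver: 1 out of 3 → fraction 1/3
Expected count = 1/3 × 366 = 122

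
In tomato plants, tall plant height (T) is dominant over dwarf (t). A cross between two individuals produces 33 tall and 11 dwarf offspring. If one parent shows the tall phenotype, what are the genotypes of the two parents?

Observed offspring: 33 tall, 11 dwarf
The observed ratio simplifies to 3:1. Dwarf (tt) offspring appear, so each parent must contribute one t allele. The parent stated to show tall carries T, so it is Tt. The other parent is then either Tt or tt: Tt × tt would give a 1:1 split, whereas Tt × Tt gives 3:1 — matching the data. So both parents are heterozygous (Tt × Tt).
Parent genotypes: Tt × Tt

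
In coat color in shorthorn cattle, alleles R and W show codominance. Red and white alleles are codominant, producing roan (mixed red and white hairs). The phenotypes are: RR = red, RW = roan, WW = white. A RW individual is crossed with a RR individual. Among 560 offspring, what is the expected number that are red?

Punnett square for RW × RR:
Offspring genotypes: 2 RR, 2 RW
Phenotype counts: 2 red, 2 roan
red: 2 out of 4 → fraction 1/2
Expected count = 1/2 × 560 = 280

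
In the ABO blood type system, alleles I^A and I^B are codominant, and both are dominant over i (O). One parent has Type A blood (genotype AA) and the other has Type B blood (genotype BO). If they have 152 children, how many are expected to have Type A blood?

Cross: AA × BO
Possible offspring genotypes: 2 AB, 2 AO
Blood type counts: 2 Type AB, 2 Type A
Probability of Type A: 2/4 = 1/2
Expected count = 1/2 × 152 = 76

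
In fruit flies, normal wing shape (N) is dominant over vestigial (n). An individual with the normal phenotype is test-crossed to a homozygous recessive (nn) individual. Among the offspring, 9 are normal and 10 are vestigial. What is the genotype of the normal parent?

Test cross: ? × nn
Offspring: 9 normal, 10 vestigial — approximately 1:1.
A 1:1 ratio in a test cross indicates the unknown parent is heterozygous (Nn).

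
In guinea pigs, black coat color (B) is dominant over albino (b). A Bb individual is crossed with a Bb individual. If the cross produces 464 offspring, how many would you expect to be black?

Punnett square for Bb × Bb:
Offspring genotypes: 1 BB, 2 Bb, 1 bb
black: 3, albino: 1
black: 3 out of 4 → fraction 3/4
Expected count = 3/4 × 464 = 348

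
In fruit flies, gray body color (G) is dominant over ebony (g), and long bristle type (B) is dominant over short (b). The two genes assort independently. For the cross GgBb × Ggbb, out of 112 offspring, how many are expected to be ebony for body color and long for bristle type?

Dihybrid cross GgBb × Ggbb — consider each gene separately:
body color: Gg × Gg → 1 GG, 2 Gg, 1 gg → 3 G_ : 1 gg (out of 4)
bristle type: Bb × bb → 2 Bb, 2 bb → 2 B_ : 2 bb (out of 4)
Looking for: ebony (gg) and long (B_)
P(ebony) = 1/4, P(long) = 2/4
P(both) = 1/4 × 2/4 = 2/16 = 1/8
Expected count = 1/8 × 112 = 14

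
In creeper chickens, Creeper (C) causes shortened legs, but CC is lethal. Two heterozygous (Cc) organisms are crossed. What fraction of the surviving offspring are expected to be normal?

Cross: Cc × Cc
Punnett square offspring (before lethality): 1 CC, 2 Cc, 1 cc
The CC genotype is lethal (embryos die); surviving offspring: 2 Cc, 1 cc
normal: 1 out of 3
Probability: 1/3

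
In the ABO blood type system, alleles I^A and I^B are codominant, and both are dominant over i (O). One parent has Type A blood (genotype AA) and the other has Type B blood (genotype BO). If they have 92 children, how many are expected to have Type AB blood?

Cross: AA × BO
Possible offspring genotypes: 2 AB, 2 AO
Blood type counts: 2 Type AB, 2 Type A
Probability of Type AB: 2/4 = 1/2
Expected count = 1/2 × 92 = 46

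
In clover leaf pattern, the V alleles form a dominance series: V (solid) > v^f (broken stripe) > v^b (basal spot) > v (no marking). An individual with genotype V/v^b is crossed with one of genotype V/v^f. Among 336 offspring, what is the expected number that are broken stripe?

Cross: V/v^b × V/v^f
Allele dominance: V > v^f > v^b > v
Offspring genotypes: 1 V/V, 1 V/v^f, 1 V/v^b, 1 v^f/v^b
Phenotype counts: 3 solid, 1 broken stripe
broken stripe: 1 out of 4 → fraction 1/4
Expected count = 1/4 × 336 = 84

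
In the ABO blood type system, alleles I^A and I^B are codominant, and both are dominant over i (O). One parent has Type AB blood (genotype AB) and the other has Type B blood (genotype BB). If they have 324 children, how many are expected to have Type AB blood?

Cross: AB × BB
Possible offspring genotypes: 2 AB, 2 BB
Blood type counts: 2 Type AB, 2 Type B
Probability of Type AB: 2/4 = 1/2
Expected count = 1/2 × 324 = 162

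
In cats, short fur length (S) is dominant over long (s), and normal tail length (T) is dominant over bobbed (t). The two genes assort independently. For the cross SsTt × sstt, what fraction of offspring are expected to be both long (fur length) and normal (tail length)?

Dihybrid cross SsTt × sstt — consider each gene separately:
fur length: Ss × ss → 2 Ss, 2 ss → 2 S_ : 2 ss (out of 4)
tail length: Tt × tt → 2 Tt, 2 tt → 2 T_ : 2 tt (out of 4)
Looking for: long (ss) and normal (T_)
P(long) = 2/4, P(normal) = 2/4
P(both) = 2/4 × 2/4 = 4/16 = 1/4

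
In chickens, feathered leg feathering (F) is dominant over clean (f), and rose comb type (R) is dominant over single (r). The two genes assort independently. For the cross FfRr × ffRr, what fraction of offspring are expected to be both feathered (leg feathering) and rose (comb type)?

Dihybrid cross FfRr × ffRr — consider each gene separately:
leg feathering: Ff × ff → 2 Ff, 2 ff → 2 F_ : 2 ff (out of 4)
comb type: Rr × Rr → 1 RR, 2 Rr, 1 rr → 3 R_ : 1 rr (out of 4)
Looking for: feathered (F_) and rose (R_)
P(feathered) = 2/4, P(rose) = 3/4
P(both) = 2/4 × 3/4 = 6/16 = 3/8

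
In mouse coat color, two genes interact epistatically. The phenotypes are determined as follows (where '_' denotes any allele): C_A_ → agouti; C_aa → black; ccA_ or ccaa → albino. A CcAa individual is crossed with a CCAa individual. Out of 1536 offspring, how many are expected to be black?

Cross: CcAa × CCAa — consider each gene separately:
C gene: Cc × CC → 2 CC, 2 Cc → 4 C_ (out of 4)
A gene: Aa × Aa → 1 AA, 2 Aa, 1 aa → 3 A_ : 1 aa (out of 4)
Genotype classes (out of 4 × 4 = 16): C_A_ = 4×3 = 12; C_aa = 4×1 = 4
Apply the phenotype rules: C_A_ (12) → agouti; C_aa (4) → black
Phenotype counts (out of 16): 12 agouti, 4 black
black: 4 out of 16 → fraction 1/4
Expected count = 1/4 × 1536 = 384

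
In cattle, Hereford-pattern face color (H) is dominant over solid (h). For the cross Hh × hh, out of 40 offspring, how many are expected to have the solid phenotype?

Punnett square for Hh × hh:
Offspring genotypes: 2 Hh, 2 hh
Total offspring: 4
Count with target: 2
Probability: 2/4 = 1/2
Expected count = 1/2 × 40 = 20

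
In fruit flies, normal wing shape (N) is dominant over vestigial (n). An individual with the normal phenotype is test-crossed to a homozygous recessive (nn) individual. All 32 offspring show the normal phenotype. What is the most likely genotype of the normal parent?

Test cross: ? × nn
All offspring are normal.
If the unknown parent were heterozygous (Nn), about half of 32 offspring would be vestigial; none are. The unknown parent is most likely homozygous dominant (NN).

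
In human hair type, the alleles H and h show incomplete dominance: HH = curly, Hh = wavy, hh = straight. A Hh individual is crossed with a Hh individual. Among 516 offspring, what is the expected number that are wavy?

Punnett square for Hh × Hh:
Offspring genotypes: 1 HH, 2 Hh, 1 hh
Phenotype counts: 1 curly, 2 wavy, 1 straight
wavy: 2 out of 4 → fraction 1/2
Expected count = 1/2 × 516 = 258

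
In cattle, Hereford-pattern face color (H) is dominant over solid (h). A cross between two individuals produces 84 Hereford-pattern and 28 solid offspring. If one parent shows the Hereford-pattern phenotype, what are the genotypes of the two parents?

Observed offspring: 84 Hereford-pattern, 28 solid
The observed ratio simplifies to 3:1. Solid (hh) offspring appear, so each parent must contribute one h allele. The parent stated to show Hereford-pattern carries H, so it is Hh. The other parent is then either Hh or hh: Hh × hh would give a 1:1 split, whereas Hh × Hh gives 3:1 — matching the data. So both parents are heterozygous (Hh × Hh).
Parent genotypes: Hh × Hh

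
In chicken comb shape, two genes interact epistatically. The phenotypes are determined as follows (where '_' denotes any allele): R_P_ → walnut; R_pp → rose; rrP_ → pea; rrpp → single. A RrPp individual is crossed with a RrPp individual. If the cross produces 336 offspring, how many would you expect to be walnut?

Cross: RrPp × RrPp — consider each gene separately:
R gene: Rr × Rr → 1 RR, 2 Rr, 1 rr → 3 R_ : 1 rr (out of 4)
P gene: Pp × Pp → 1 PP, 2 Pp, 1 pp → 3 P_ : 1 pp (out of 4)
Genotype classes (out of 4 × 4 = 16): R_P_ = 3×3 = 9; R_pp = 3×1 = 3; rrP_ = 1×3 = 3; rrpp = 1×1 = 1
Apply the phenotype rules: R_P_ (9) → walnut; R_pp (3) → rose; rrP_ (3) → pea; rrpp (1) → single
Phenotype counts (out of 16): 9 walnut, 3 rose, 3 pea, 1 single
walnut: 9 out of 16 → fraction 9/16
Expected count = 9/16 × 336 = 189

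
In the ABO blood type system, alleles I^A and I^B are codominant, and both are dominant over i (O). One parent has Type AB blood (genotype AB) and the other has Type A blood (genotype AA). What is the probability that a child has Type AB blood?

Cross: AB × AA
Possible offspring genotypes: 2 AA, 2 AB
Blood type counts: 2 Type A, 2 Type AB
Probability of Type AB: 2/4 = 1/2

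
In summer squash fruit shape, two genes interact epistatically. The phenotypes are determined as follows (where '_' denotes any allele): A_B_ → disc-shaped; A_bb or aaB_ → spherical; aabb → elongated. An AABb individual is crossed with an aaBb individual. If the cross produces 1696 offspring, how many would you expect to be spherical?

Cross: AABb × aaBb — consider each gene separately:
A gene: AA × aa → 4 Aa → 4 A_ (out of 4)
B gene: Bb × Bb → 1 BB, 2 Bb, 1 bb → 3 B_ : 1 bb (out of 4)
Genotype classes (out of 4 × 4 = 16): A_B_ = 4×3 = 12; A_bb = 4×1 = 4
Apply the phenotype rules: A_B_ (12) → disc-shaped; A_bb (4) → spherical
Phenotype counts (out of 16): 12 disc-shaped, 4 spherical
spherical: 4 out of 16 → fraction 1/4
Expected count = 1/4 × 1696 = 424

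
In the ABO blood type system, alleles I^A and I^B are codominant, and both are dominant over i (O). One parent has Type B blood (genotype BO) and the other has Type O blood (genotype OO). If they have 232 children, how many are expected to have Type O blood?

Cross: BO × OO
Possible offspring genotypes: 2 BO, 2 OO
Blood type counts: 2 Type B, 2 Type O
Probability of Type O: 2/4 = 1/2
Expected count = 1/2 × 232 = 116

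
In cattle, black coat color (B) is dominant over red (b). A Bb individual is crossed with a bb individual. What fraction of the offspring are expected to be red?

Punnett square for Bb × bb:
Offspring genotypes: 2 Bb, 2 bb
black: 2, red: 2
red: 2 out of 4
Probability: 2/4 = 1/2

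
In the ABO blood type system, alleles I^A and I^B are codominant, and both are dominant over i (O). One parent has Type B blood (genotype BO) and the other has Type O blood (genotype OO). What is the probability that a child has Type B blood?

Cross: BO × OO
Possible offspring genotypes: 2 BO, 2 OO
Blood type counts: 2 Type B, 2 Type O
Probability of Type B: 2/4 = 1/2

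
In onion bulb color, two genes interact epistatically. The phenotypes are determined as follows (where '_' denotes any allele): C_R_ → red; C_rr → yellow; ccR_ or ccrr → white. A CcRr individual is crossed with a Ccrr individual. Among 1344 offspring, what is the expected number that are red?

Cross: CcRr × Ccrr — consider each gene separately:
C gene: Cc × Cc → 1 CC, 2 Cc, 1 cc → 3 C_ : 1 cc (out of 4)
R gene: Rr × rr → 2 Rr, 2 rr → 2 R_ : 2 rr (out of 4)
Genotype classes (out of 4 × 4 = 16): C_R_ = 3×2 = 6; C_rr = 3×2 = 6; ccR_ = 1×2 = 2; ccrr = 1×2 = 2
Apply the phenotype rules: C_R_ (6) → red; C_rr (6) → yellow; ccR_ (2) + ccrr (2) → white
Phenotype counts (out of 16): 6 red, 6 yellow, 4 white
red: 6 out of 16 → fraction 3/8
Expected count = 3/8 × 1344 = 504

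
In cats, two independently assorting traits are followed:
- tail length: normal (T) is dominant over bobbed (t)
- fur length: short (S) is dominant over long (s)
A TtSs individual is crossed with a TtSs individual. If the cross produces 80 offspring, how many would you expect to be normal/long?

Dihybrid cross TtSs × TtSs — consider each gene separately:
tail length: Tt × Tt → 1 TT, 2 Tt, 1 tt → 3 T_ : 1 tt (out of 4)
fur length: Ss × Ss → 1 SS, 2 Ss, 1 ss → 3 S_ : 1 ss (out of 4)
Combine (counts out of 4 × 4 = 16): normal/short (T_S_) = 3×3 = 9; normal/long (T_ss) = 3×1 = 3; bobbed/short (ttS_) = 1×3 = 3; bobbed/long (ttss) = 1×1 = 1
Phenotype counts (out of 16): 9 normal/short, 3 normal/long, 3 bobbed/short, 1 bobbed/long
normal/long: 3 out of 16 → fraction 3/16
Expected count = 3/16 × 80 = 15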